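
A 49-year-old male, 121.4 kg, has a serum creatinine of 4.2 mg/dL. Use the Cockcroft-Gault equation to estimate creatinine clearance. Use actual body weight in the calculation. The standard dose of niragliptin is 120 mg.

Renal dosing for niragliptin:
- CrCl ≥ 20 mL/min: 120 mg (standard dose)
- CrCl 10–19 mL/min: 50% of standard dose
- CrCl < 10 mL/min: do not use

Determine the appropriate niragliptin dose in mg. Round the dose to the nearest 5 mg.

CrCl = (140 − 49) × 121.4 / (72 × 4.2) = 11047.4 / 302.40 ≈ 36.5 mL/min
CrCl ≈ 37 mL/min → bracket ≥ 20 mL/min.
100% of 120 mg = 120 mg

120 mg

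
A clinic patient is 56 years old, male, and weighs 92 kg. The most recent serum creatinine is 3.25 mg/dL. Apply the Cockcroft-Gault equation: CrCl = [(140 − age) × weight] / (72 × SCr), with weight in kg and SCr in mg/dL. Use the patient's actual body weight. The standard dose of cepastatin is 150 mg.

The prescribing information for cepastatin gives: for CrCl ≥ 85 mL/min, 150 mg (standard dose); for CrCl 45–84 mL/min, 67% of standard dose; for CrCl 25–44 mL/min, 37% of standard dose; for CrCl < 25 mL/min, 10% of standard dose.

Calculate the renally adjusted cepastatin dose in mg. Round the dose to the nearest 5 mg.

CrCl = (140 − 56) × 92 / (72 × 3.25) = 7728.0 / 234.00 ≈ 33.0 mL/min
CrCl ≈ 33 mL/min → bracket 25–44 mL/min.
37% of 150 mg = 55.5 mg → 55 mg

55 mg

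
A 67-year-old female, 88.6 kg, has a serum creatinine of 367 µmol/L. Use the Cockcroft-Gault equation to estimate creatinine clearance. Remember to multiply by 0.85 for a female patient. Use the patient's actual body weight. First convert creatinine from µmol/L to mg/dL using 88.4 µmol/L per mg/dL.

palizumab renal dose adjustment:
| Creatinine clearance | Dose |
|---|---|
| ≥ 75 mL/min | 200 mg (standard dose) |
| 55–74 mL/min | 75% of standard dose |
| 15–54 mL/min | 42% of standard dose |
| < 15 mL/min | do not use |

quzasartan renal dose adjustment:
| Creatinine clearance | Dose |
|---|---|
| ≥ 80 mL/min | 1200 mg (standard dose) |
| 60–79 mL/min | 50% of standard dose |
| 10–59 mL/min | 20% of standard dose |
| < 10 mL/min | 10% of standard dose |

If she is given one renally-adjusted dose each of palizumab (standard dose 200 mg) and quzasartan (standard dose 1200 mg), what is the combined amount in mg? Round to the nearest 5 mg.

325 mg

SCr = 367 / 88.4 = 4.152 mg/dL
CrCl = (140 − 67) × 88.6 / (72 × 4.152) × 0.85 = 6467.8 / 298.94 × 0.85 ≈ 18.4 mL/min
CrCl ≈ 18 mL/min.
palizumab: 15–54 mL/min → 42% of 200 mg = 84 mg.
quzasartan: 10–59 mL/min → 20% of 1200 mg = 240 mg.
Total = 84 + 240 = 324 mg.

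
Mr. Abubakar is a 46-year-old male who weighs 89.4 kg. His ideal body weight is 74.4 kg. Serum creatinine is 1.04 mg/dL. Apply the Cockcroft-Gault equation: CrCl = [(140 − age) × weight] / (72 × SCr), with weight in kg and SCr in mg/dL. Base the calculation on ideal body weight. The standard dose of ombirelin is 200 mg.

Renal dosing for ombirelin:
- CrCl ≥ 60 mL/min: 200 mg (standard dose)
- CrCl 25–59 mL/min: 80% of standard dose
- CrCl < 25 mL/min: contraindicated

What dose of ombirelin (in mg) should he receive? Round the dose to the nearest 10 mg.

CrCl = (140 − 46) × 74.4 / (72 × 1.04) = 6993.6 / 74.88 ≈ 93.4 mL/min
CrCl ≈ 93 mL/min → bracket ≥ 60 mL/min.
100% of 200 mg = 200 mg

200 mg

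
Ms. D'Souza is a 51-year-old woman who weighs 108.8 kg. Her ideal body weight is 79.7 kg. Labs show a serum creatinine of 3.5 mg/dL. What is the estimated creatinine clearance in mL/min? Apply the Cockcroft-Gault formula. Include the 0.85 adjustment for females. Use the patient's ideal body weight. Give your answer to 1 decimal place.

CrCl = (140 − 51) × 79.7 / (72 × 3.5) × 0.85 = 7093.3 / 252.00 × 0.85 ≈ 23.9 mL/min

23.9 mL/min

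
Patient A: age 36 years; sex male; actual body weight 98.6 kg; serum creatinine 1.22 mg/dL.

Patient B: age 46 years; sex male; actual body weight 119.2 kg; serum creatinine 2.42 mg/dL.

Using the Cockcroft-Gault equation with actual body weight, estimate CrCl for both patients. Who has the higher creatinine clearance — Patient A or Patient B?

Patient A: CrCl = (140 − 36) × 98.6 / (72 × 1.22) = 10254.4 / 87.84 ≈ 116.7 mL/min
Patient B: CrCl = (140 − 46) × 119.2 / (72 × 2.42) = 11204.8 / 174.24 ≈ 64.3 mL/min
116.7 vs 64.3 mL/min → Patient A is higher.

Patient A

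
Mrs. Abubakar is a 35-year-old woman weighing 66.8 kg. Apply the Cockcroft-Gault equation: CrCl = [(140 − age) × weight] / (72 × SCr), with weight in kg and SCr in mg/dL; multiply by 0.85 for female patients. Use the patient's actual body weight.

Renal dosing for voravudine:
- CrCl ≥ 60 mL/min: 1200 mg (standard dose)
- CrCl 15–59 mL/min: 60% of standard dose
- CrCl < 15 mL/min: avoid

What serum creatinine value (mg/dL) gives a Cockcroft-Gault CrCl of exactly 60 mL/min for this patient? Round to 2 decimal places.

Standard dose requires CrCl ≥ 60 mL/min.
Set (140 − 35) × 66.8 × 0.85 / (72 × SCr) = 60
SCr = (140 − 35) × 66.8 × 0.85 / (72 × 60) = 1.380 mg/dL

1.38 mg/dL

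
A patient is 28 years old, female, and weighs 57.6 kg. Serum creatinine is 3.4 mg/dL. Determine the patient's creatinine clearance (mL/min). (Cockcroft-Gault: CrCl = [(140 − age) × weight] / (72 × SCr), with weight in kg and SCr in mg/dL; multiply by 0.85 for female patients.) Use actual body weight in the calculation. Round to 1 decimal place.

CrCl = (140 − 28) × 57.6 / (72 × 3.4) × 0.85 = 6451.2 / 244.80 × 0.85 ≈ 22.4 mL/min

22.4 mL/min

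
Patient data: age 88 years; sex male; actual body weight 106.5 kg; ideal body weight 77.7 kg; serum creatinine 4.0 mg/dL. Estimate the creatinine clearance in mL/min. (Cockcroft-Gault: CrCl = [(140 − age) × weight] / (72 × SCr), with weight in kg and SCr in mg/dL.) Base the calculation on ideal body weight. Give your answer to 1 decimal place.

CrCl = (140 − 88) × 77.7 / (72 × 4) = 4040.4 / 288.00 ≈ 14.0 mL/min

14.0 mL/min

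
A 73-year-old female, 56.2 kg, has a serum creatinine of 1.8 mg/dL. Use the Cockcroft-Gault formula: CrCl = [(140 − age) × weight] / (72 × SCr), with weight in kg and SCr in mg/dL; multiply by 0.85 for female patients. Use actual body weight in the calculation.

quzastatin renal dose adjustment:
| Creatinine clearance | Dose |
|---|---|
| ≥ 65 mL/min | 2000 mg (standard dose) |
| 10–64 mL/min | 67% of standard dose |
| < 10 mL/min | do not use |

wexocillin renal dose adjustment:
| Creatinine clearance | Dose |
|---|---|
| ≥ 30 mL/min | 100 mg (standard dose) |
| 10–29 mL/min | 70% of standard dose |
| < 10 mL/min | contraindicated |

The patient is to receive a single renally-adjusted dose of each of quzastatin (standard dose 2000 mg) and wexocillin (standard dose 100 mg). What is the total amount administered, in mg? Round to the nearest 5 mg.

CrCl = (140 − 73) × 56.2 / (72 × 1.8) × 0.85 = 3765.4 / 129.60 × 0.85 ≈ 24.7 mL/min
CrCl ≈ 25 mL/min.
quzastatin: 10–64 mL/min → 67% of 2000 mg = 1340 mg.
wexocillin: 10–29 mL/min → 70% of 100 mg = 70 mg.
Total = 1340 + 70 = 1410 mg.

1410 mg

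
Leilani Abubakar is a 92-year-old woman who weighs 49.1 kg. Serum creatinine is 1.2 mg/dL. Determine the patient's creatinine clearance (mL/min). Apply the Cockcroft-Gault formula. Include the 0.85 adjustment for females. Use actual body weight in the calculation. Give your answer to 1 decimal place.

23.2 mL/min

CrCl = (140 − 92) × 49.1 / (72 × 1.2) × 0.85 = 2356.8 / 86.40 × 0.85 ≈ 23.2 mL/min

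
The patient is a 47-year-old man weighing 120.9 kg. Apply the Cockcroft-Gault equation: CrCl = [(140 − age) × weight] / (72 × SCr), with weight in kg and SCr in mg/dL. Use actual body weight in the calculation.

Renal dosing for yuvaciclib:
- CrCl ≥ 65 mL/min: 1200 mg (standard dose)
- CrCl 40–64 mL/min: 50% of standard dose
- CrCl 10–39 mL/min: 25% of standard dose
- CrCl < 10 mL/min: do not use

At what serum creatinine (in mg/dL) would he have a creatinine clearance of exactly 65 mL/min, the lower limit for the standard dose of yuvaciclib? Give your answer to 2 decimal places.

Standard dose requires CrCl ≥ 65 mL/min.
Set (140 − 47) × 120.9 / (72 × SCr) = 65
SCr = (140 − 47) × 120.9 / (72 × 65) = 2.403 mg/dL

2.40 mg/dL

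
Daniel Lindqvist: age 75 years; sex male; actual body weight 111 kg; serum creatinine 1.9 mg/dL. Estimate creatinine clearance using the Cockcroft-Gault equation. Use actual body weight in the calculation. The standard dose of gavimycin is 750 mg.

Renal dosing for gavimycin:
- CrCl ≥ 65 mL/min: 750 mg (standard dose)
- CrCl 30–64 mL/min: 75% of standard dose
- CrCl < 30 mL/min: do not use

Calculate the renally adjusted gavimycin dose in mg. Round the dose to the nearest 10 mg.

560 mg

CrCl = (140 − 75) × 111 / (72 × 1.9) = 7215.0 / 136.80 ≈ 52.7 mL/min
CrCl ≈ 53 mL/min → bracket 30–64 mL/min.
75% of 750 mg = 562.5 mg → 560 mg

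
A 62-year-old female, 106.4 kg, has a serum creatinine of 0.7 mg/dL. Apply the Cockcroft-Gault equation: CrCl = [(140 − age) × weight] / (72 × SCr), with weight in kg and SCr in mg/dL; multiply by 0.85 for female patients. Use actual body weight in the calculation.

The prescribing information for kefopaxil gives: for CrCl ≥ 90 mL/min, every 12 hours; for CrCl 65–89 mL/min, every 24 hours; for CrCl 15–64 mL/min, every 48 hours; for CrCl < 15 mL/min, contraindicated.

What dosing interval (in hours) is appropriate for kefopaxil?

every 12 hours

CrCl = (140 − 62) × 106.4 / (72 × 0.7) × 0.85 = 8299.2 / 50.40 × 0.85 ≈ 140.0 mL/min
CrCl ≈ 140 mL/min → bracket ≥ 90 mL/min → every 12 hours.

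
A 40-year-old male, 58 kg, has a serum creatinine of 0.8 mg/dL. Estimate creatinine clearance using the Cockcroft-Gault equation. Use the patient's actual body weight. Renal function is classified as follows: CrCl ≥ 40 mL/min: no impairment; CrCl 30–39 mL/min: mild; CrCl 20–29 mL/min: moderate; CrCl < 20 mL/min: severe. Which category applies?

CrCl = (140 − 40) × 58 / (72 × 0.8) = 5800.0 / 57.60 ≈ 100.7 mL/min
101 mL/min falls in the 'no impairment' range.

no impairment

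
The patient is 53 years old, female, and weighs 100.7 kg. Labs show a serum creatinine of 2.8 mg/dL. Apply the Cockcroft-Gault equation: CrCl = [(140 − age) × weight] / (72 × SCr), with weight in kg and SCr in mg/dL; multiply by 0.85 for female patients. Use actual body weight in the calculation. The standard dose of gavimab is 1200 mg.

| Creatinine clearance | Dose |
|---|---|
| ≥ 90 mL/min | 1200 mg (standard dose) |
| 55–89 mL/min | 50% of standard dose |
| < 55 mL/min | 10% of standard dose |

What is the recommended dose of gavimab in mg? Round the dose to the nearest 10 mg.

120 mg

CrCl = (140 − 53) × 100.7 / (72 × 2.8) × 0.85 = 8760.9 / 201.60 × 0.85 ≈ 36.9 mL/min
CrCl ≈ 37 mL/min → bracket < 55 mL/min.
10% of 1200 mg = 120 mg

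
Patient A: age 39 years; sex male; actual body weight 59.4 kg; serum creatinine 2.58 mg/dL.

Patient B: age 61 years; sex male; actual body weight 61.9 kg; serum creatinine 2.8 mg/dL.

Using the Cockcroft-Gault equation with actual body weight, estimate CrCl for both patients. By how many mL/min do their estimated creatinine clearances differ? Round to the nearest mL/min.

Patient A: CrCl = (140 − 39) × 59.4 / (72 × 2.58) = 5999.4 / 185.76 ≈ 32.3 mL/min
Patient B: CrCl = (140 − 61) × 61.9 / (72 × 2.8) = 4890.1 / 201.60 ≈ 24.3 mL/min
|32.3 − 24.3| = 8.0 mL/min

8 mL/min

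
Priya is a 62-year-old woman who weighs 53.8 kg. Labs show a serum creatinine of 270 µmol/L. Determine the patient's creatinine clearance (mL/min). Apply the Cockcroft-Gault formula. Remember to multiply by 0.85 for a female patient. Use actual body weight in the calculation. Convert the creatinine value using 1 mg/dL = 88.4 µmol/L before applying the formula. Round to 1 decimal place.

SCr = 270 / 88.4 = 3.054 mg/dL
CrCl = (140 − 62) × 53.8 / (72 × 3.054) × 0.85 = 4196.4 / 219.89 × 0.85 ≈ 16.2 mL/min

16.2 mL/min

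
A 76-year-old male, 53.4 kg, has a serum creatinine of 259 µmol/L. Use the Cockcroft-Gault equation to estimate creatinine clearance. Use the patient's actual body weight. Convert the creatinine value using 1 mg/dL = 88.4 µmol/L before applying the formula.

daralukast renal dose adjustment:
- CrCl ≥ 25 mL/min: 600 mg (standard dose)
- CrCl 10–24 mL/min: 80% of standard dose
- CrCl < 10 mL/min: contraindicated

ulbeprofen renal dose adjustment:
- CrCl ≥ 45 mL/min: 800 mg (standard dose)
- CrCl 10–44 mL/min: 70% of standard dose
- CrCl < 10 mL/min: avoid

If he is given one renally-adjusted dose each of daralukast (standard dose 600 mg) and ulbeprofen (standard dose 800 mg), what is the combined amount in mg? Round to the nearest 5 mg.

1040 mg

SCr = 259 / 88.4 = 2.93 mg/dL
CrCl = (140 − 76) × 53.4 / (72 × 2.93) = 3417.6 / 210.96 ≈ 16.2 mL/min
CrCl ≈ 16 mL/min.
daralukast: 10–24 mL/min → 80% of 600 mg = 480 mg.
ulbeprofen: 10–44 mL/min → 70% of 800 mg = 560 mg.
Total = 480 + 560 = 1040 mg.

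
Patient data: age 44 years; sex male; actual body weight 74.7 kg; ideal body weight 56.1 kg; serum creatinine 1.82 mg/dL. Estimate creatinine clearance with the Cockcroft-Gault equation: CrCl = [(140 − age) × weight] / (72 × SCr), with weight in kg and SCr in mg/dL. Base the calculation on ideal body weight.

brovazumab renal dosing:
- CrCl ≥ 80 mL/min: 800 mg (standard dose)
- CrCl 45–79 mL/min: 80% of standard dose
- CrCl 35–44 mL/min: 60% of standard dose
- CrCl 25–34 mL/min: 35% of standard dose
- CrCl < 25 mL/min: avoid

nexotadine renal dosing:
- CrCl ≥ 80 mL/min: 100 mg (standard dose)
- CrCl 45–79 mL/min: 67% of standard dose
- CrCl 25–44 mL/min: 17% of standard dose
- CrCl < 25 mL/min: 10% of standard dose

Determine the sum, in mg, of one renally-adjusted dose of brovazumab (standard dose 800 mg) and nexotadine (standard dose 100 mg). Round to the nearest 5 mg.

495 mg

CrCl = (140 − 44) × 56.1 / (72 × 1.82) = 5385.6 / 131.04 ≈ 41.1 mL/min
CrCl ≈ 41 mL/min.
brovazumab: 35–44 mL/min → 60% of 800 mg = 480 mg.
nexotadine: 25–44 mL/min → 17% of 100 mg = 17 mg.
Total = 480 + 17 = 497 mg.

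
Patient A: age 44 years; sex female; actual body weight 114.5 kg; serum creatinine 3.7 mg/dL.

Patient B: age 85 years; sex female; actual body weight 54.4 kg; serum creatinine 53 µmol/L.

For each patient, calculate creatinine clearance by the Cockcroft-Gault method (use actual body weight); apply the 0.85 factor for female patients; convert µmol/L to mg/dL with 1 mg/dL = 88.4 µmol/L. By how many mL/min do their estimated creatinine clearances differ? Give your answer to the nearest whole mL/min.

Patient A: CrCl = (140 − 44) × 114.5 / (72 × 3.7) × 0.85 = 10992.0 / 266.40 × 0.85 ≈ 35.1 mL/min
Patient B: SCr = 53 / 88.4 = 0.6 mg/dL
Patient B: CrCl = (140 − 85) × 54.4 / (72 × 0.6) × 0.85 = 2992.0 / 43.20 × 0.85 ≈ 58.9 mL/min
|35.1 − 58.9| = 23.8 mL/min

24 mL/min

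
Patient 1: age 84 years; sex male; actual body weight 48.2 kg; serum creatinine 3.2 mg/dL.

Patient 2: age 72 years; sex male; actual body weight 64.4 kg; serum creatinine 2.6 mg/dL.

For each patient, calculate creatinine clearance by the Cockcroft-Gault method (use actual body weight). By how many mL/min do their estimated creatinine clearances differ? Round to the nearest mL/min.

Patient 1: CrCl = (140 − 84) × 48.2 / (72 × 3.2) = 2699.2 / 230.40 ≈ 11.7 mL/min
Patient 2: CrCl = (140 − 72) × 64.4 / (72 × 2.6) = 4379.2 / 187.20 ≈ 23.4 mL/min
|11.7 − 23.4| = 11.7 mL/min

12 mL/min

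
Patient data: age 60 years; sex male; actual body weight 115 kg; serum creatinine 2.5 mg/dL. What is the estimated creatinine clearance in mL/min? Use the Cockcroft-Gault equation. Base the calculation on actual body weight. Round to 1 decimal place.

51.1 mL/min

CrCl = (140 − 60) × 115 / (72 × 2.5) = 9200.0 / 180.00 ≈ 51.1 mL/min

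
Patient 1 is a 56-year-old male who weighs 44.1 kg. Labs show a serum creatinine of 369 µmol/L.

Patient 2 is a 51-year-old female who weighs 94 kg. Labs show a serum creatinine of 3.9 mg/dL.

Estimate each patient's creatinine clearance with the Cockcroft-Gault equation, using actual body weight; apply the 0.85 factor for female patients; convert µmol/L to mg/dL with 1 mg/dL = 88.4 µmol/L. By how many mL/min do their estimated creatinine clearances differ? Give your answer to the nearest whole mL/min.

13 mL/min

Patient 1: SCr = 369 / 88.4 = 4.174 mg/dL
Patient 1: CrCl = (140 − 56) × 44.1 / (72 × 4.174) = 3704.4 / 300.53 ≈ 12.3 mL/min
Patient 2: CrCl = (140 − 51) × 94 / (72 × 3.9) × 0.85 = 8366.0 / 280.80 × 0.85 ≈ 25.3 mL/min
|12.3 − 25.3| = 13.0 mL/min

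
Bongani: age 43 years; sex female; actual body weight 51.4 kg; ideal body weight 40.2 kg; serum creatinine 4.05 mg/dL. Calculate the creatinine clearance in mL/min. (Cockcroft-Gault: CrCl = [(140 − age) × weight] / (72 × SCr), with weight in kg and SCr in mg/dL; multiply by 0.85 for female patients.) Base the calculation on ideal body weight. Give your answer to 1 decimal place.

CrCl = (140 − 43) × 40.2 / (72 × 4.05) × 0.85 = 3899.4 / 291.60 × 0.85 ≈ 11.4 mL/min

11.4 mL/min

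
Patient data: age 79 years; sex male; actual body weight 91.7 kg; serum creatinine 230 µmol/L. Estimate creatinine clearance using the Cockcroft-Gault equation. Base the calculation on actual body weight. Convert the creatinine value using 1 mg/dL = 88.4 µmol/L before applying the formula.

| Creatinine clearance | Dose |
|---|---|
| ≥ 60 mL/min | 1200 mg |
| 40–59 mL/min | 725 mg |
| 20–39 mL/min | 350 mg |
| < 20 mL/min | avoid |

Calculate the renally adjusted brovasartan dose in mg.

SCr = 230 / 88.4 = 2.602 mg/dL
CrCl = (140 − 79) × 91.7 / (72 × 2.602) = 5593.7 / 187.34 ≈ 29.9 mL/min
CrCl ≈ 30 mL/min → bracket 20–39 mL/min.
Dose for this bracket: 350 mg.

350 mg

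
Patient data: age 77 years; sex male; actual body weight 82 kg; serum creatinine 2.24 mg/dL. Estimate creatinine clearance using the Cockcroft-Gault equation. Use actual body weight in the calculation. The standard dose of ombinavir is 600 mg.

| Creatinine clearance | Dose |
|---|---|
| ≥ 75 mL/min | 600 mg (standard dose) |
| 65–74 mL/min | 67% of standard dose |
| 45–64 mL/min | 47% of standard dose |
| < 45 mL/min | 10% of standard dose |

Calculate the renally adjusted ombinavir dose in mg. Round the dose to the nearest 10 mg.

CrCl = (140 − 77) × 82 / (72 × 2.24) = 5166.0 / 161.28 ≈ 32.0 mL/min
CrCl ≈ 32 mL/min → bracket < 45 mL/min.
10% of 600 mg = 60 mg

60 mg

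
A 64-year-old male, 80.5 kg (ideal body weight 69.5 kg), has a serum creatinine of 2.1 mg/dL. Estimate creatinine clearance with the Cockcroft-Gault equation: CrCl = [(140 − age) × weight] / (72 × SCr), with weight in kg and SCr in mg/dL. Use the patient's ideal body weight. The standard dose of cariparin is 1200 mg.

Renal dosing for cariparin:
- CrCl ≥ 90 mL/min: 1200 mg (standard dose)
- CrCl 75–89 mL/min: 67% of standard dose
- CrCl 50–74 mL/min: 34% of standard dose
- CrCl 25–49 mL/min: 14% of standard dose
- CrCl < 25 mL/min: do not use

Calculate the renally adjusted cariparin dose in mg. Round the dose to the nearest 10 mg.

CrCl = (140 − 64) × 69.5 / (72 × 2.1) = 5282.0 / 151.20 ≈ 34.9 mL/min
CrCl ≈ 35 mL/min → bracket 25–49 mL/min.
14% of 1200 mg = 168 mg → 170 mg

170 mg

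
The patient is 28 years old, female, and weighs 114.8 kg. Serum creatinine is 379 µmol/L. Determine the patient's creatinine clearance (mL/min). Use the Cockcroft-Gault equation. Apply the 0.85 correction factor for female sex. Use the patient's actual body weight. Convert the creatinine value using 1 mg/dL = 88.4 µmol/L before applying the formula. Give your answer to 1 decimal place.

35.4 mL/min

SCr = 379 / 88.4 = 4.287 mg/dL
CrCl = (140 − 28) × 114.8 / (72 × 4.287) × 0.85 = 12857.6 / 308.66 × 0.85 ≈ 35.4 mL/min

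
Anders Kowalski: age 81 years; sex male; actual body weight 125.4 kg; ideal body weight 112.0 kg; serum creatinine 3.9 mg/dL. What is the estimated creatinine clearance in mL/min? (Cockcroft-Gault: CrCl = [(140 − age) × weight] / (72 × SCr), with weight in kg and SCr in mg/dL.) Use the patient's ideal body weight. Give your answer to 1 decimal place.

CrCl = (140 − 81) × 112 / (72 × 3.9) = 6608.0 / 280.80 ≈ 23.5 mL/min

23.5 mL/min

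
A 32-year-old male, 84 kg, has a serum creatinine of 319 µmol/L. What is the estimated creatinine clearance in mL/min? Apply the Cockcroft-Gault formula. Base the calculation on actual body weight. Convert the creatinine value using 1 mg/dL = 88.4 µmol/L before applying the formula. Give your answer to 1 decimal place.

SCr = 319 / 88.4 = 3.609 mg/dL
CrCl = (140 − 32) × 84 / (72 × 3.609) = 9072.0 / 259.85 ≈ 34.9 mL/min

34.9 mL/min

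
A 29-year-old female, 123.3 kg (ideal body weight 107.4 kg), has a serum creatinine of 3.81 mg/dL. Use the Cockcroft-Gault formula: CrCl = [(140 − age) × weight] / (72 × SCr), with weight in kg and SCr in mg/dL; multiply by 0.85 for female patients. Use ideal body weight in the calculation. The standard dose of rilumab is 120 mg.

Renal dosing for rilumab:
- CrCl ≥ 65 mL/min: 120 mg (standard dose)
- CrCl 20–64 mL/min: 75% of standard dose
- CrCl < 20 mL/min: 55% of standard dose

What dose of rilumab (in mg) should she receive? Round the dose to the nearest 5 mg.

90 mg

CrCl = (140 − 29) × 107.4 / (72 × 3.81) × 0.85 = 11921.4 / 274.32 × 0.85 ≈ 36.9 mL/min
CrCl ≈ 37 mL/min → bracket 20–64 mL/min.
75% of 120 mg = 90 mg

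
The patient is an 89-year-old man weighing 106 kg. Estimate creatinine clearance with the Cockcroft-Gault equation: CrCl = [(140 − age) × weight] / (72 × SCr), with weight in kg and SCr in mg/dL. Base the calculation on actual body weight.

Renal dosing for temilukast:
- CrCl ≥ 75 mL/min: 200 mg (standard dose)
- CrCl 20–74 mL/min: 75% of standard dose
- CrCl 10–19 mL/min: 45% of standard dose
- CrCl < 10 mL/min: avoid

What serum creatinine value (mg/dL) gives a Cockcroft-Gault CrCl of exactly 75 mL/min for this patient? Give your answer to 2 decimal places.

Standard dose requires CrCl ≥ 75 mL/min.
Set (140 − 89) × 106 / (72 × SCr) = 75
SCr = (140 − 89) × 106 / (72 × 75) = 1.001 mg/dL

1.00 mg/dL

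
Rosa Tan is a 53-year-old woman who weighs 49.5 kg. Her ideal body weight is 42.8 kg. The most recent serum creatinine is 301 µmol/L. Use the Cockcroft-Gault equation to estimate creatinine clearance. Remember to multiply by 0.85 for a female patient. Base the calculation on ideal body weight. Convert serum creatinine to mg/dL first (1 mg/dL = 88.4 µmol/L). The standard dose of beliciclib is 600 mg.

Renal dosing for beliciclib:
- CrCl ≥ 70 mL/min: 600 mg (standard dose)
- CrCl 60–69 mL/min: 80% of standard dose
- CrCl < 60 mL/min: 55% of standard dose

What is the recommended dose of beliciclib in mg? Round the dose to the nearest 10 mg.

330 mg

SCr = 301 / 88.4 = 3.405 mg/dL
CrCl = (140 − 53) × 42.8 / (72 × 3.405) × 0.85 = 3723.6 / 245.16 × 0.85 ≈ 12.9 mL/min
CrCl ≈ 13 mL/min → bracket < 60 mL/min.
55% of 600 mg = 330 mg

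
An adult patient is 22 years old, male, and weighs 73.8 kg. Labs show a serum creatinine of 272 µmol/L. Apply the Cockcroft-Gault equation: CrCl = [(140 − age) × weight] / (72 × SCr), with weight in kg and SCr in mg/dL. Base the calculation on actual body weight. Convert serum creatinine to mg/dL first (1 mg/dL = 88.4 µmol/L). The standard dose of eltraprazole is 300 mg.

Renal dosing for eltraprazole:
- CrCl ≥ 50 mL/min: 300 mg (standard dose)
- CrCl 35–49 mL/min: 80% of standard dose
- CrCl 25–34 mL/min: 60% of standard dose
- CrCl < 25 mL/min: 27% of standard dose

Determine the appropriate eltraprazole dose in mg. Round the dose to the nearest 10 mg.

240 mg

SCr = 272 / 88.4 = 3.077 mg/dL
CrCl = (140 − 22) × 73.8 / (72 × 3.077) = 8708.4 / 221.54 ≈ 39.3 mL/min
CrCl ≈ 39 mL/min → bracket 35–49 mL/min.
80% of 300 mg = 240 mg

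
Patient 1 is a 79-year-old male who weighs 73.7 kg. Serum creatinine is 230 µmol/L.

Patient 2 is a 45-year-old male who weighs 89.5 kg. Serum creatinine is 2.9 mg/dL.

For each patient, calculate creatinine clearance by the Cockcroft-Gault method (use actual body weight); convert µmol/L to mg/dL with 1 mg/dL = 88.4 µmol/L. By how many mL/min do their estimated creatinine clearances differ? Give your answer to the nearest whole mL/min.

17 mL/min

Patient 1: SCr = 230 / 88.4 = 2.602 mg/dL
Patient 1: CrCl = (140 − 79) × 73.7 / (72 × 2.602) = 4495.7 / 187.34 ≈ 24.0 mL/min
Patient 2: CrCl = (140 − 45) × 89.5 / (72 × 2.9) = 8502.5 / 208.80 ≈ 40.7 mL/min
|24.0 − 40.7| = 16.7 mL/min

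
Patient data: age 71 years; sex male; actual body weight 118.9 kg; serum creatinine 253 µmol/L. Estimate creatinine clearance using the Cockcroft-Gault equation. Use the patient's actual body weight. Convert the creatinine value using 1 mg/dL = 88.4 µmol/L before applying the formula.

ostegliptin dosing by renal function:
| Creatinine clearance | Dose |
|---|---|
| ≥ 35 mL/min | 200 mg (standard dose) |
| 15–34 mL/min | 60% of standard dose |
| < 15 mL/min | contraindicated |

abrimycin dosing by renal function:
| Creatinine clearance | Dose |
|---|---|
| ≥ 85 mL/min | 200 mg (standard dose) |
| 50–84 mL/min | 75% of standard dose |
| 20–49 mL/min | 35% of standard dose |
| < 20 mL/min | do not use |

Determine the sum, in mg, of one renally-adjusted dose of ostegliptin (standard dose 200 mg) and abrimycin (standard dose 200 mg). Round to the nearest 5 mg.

270 mg

SCr = 253 / 88.4 = 2.862 mg/dL
CrCl = (140 − 71) × 118.9 / (72 × 2.862) = 8204.1 / 206.06 ≈ 39.8 mL/min
CrCl ≈ 40 mL/min.
ostegliptin: ≥ 35 mL/min → 100% of 200 mg = 200 mg.
abrimycin: 20–49 mL/min → 35% of 200 mg = 70 mg.
Total = 200 + 70 = 270 mg.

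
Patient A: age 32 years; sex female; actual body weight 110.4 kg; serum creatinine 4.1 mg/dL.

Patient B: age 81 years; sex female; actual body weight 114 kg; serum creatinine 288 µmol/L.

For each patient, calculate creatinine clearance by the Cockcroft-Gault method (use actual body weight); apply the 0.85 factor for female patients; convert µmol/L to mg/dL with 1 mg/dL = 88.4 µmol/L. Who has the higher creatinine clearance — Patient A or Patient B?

Patient A

Patient A: CrCl = (140 − 32) × 110.4 / (72 × 4.1) × 0.85 = 11923.2 / 295.20 × 0.85 ≈ 34.3 mL/min
Patient B: SCr = 288 / 88.4 = 3.258 mg/dL
Patient B: CrCl = (140 − 81) × 114 / (72 × 3.258) × 0.85 = 6726.0 / 234.58 × 0.85 ≈ 24.4 mL/min
34.3 vs 24.4 mL/min → Patient A is higher.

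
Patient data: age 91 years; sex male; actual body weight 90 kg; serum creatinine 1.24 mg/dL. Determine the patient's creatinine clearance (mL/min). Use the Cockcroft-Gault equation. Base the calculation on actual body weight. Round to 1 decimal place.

49.4 mL/min

CrCl = (140 − 91) × 90 / (72 × 1.24) = 4410.0 / 89.28 ≈ 49.4 mL/min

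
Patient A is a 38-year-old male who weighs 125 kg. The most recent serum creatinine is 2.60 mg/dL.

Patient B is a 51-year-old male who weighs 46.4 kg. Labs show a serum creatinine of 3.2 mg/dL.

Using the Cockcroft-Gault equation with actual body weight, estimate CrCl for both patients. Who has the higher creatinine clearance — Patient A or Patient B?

Patient A: CrCl = (140 − 38) × 125 / (72 × 2.6) = 12750.0 / 187.20 ≈ 68.1 mL/min
Patient B: CrCl = (140 − 51) × 46.4 / (72 × 3.2) = 4129.6 / 230.40 ≈ 17.9 mL/min
68.1 vs 17.9 mL/min → Patient A is higher.

Patient A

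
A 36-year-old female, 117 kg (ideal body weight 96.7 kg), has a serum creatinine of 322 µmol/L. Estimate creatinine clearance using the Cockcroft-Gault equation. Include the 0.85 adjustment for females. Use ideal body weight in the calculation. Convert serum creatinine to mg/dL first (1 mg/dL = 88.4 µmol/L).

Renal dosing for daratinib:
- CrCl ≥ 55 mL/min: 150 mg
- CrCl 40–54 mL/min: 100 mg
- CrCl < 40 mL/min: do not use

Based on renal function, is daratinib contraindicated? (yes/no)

SCr = 322 / 88.4 = 3.643 mg/dL
CrCl = (140 − 36) × 96.7 / (72 × 3.643) × 0.85 = 10056.8 / 262.30 × 0.85 ≈ 32.6 mL/min
CrCl ≈ 33 mL/min, which is < 40 mL/min.

yes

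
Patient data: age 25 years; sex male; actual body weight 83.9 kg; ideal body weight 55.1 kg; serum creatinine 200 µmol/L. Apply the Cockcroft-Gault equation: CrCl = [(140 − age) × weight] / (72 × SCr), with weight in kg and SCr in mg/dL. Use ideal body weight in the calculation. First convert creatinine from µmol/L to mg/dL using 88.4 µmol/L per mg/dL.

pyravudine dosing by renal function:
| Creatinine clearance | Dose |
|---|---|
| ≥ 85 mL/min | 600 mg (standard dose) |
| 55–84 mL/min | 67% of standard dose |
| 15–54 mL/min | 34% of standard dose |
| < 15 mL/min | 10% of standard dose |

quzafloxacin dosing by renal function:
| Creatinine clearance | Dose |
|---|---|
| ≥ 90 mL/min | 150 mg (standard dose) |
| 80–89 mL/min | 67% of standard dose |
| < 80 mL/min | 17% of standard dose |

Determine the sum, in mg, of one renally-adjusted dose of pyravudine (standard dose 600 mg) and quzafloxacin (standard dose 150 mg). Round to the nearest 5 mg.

SCr = 200 / 88.4 = 2.262 mg/dL
CrCl = (140 − 25) × 55.1 / (72 × 2.262) = 6336.5 / 162.86 ≈ 38.9 mL/min
CrCl ≈ 39 mL/min.
pyravudine: 15–54 mL/min → 34% of 600 mg = 204 mg.
quzafloxacin: < 80 mL/min → 17% of 150 mg = 25.5 mg.
Total = 204 + 25.5 = 229.5 mg.

230 mg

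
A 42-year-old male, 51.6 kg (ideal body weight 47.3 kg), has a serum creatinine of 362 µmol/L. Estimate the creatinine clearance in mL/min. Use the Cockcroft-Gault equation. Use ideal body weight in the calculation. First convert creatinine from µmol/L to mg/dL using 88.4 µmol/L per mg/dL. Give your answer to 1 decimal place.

SCr = 362 / 88.4 = 4.095 mg/dL
CrCl = (140 − 42) × 47.3 / (72 × 4.095) = 4635.4 / 294.84 ≈ 15.7 mL/min

15.7 mL/min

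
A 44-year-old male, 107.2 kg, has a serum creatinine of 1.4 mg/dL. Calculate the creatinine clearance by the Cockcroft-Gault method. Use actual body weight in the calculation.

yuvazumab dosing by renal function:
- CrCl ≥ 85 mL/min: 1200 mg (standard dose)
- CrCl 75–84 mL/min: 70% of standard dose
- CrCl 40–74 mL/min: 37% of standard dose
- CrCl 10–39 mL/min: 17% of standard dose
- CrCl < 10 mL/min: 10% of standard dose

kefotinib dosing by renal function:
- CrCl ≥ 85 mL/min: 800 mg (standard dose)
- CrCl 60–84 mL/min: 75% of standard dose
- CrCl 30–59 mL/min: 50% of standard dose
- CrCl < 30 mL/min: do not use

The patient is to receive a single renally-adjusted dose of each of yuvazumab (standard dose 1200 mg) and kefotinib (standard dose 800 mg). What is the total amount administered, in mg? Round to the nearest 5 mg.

CrCl = (140 − 44) × 107.2 / (72 × 1.4) = 10291.2 / 100.80 ≈ 102.1 mL/min
CrCl ≈ 102 mL/min.
yuvazumab: ≥ 85 mL/min → 100% of 1200 mg = 1200 mg.
kefotinib: ≥ 85 mL/min → 100% of 800 mg = 800 mg.
Total = 1200 + 800 = 2000 mg.

2000 mg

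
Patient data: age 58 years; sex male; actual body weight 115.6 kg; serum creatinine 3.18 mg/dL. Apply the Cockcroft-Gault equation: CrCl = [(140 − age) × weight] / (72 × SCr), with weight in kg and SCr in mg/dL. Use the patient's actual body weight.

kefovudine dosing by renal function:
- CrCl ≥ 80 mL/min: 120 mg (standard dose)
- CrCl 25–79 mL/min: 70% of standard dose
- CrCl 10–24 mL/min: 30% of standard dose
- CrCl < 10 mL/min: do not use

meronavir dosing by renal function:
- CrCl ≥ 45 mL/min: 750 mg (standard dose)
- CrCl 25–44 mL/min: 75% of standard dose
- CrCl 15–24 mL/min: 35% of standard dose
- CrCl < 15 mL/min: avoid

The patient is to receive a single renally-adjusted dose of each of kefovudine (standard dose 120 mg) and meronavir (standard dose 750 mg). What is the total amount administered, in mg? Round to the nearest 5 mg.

645 mg

CrCl = (140 − 58) × 115.6 / (72 × 3.18) = 9479.2 / 228.96 ≈ 41.4 mL/min
CrCl ≈ 41 mL/min.
kefovudine: 25–79 mL/min → 70% of 120 mg = 84 mg.
meronavir: 25–44 mL/min → 75% of 750 mg = 562.5 mg.
Total = 84 + 562.5 = 646.5 mg.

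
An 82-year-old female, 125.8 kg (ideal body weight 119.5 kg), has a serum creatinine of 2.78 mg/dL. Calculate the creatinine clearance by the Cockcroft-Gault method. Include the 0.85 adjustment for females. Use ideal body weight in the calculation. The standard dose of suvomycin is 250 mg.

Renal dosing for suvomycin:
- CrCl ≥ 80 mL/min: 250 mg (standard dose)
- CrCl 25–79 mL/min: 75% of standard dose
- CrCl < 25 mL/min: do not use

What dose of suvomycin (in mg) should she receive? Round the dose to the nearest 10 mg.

190 mg

CrCl = (140 − 82) × 119.5 / (72 × 2.78) × 0.85 = 6931.0 / 200.16 × 0.85 ≈ 29.4 mL/min
CrCl ≈ 29 mL/min → bracket 25–79 mL/min.
75% of 250 mg = 187.5 mg → 190 mg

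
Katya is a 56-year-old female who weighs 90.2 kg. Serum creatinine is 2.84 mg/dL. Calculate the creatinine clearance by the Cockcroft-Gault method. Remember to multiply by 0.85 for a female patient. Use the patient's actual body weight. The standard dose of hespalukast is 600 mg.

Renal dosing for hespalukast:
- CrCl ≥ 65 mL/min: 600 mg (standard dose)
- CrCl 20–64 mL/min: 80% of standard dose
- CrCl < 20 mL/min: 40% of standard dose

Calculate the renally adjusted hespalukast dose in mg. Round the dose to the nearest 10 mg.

480 mg

CrCl = (140 − 56) × 90.2 / (72 × 2.84) × 0.85 = 7576.8 / 204.48 × 0.85 ≈ 31.5 mL/min
CrCl ≈ 31 mL/min → bracket 20–64 mL/min.
80% of 600 mg = 480 mg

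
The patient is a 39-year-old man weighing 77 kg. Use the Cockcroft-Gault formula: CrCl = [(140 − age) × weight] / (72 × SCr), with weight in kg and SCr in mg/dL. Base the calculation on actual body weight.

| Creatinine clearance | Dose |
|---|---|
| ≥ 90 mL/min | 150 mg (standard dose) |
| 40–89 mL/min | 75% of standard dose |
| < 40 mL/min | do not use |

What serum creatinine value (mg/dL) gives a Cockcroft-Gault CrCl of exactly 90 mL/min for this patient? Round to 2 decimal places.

1.20 mg/dL

Standard dose requires CrCl ≥ 90 mL/min.
Set (140 − 39) × 77 / (72 × SCr) = 90
SCr = (140 − 39) × 77 / (72 × 90) = 1.200 mg/dL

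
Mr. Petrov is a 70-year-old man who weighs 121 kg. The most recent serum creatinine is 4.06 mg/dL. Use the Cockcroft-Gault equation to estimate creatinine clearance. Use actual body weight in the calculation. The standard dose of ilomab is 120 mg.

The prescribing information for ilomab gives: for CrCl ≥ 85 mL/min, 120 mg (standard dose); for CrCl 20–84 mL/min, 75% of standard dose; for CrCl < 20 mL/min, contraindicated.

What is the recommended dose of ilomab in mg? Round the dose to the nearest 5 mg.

90 mg

CrCl = (140 − 70) × 121 / (72 × 4.06) = 8470.0 / 292.32 ≈ 29.0 mL/min
CrCl ≈ 29 mL/min → bracket 20–84 mL/min.
75% of 120 mg = 90 mg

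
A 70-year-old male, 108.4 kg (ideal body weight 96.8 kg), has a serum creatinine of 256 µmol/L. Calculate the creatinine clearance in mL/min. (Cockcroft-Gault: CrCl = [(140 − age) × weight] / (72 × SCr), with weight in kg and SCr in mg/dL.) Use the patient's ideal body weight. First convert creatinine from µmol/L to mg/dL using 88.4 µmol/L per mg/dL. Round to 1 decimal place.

32.5 mL/min

SCr = 256 / 88.4 = 2.896 mg/dL
CrCl = (140 − 70) × 96.8 / (72 × 2.896) = 6776.0 / 208.51 ≈ 32.5 mL/min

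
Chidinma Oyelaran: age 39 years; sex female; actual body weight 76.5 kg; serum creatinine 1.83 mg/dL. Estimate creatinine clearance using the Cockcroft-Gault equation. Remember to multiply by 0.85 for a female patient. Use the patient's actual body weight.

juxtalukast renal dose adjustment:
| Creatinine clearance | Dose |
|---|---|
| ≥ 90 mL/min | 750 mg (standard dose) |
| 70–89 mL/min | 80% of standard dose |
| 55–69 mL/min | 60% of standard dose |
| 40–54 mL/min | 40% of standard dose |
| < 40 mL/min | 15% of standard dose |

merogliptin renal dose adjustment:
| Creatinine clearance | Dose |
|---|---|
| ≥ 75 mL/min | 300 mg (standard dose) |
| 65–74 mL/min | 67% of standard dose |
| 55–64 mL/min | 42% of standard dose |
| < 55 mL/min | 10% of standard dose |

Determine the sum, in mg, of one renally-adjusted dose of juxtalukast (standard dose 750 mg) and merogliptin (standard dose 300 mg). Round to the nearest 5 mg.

330 mg

CrCl = (140 − 39) × 76.5 / (72 × 1.83) × 0.85 = 7726.5 / 131.76 × 0.85 ≈ 49.8 mL/min
CrCl ≈ 50 mL/min.
juxtalukast: 40–54 mL/min → 40% of 750 mg = 300 mg.
merogliptin: < 55 mL/min → 10% of 300 mg = 30 mg.
Total = 300 + 30 = 330 mg.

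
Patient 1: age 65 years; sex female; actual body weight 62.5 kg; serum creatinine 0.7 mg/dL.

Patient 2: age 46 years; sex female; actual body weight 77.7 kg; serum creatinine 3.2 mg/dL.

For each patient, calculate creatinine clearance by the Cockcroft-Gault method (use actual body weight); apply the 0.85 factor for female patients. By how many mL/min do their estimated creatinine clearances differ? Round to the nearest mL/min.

52 mL/min

Patient 1: CrCl = (140 − 65) × 62.5 / (72 × 0.7) × 0.85 = 4687.5 / 50.40 × 0.85 ≈ 79.1 mL/min
Patient 2: CrCl = (140 − 46) × 77.7 / (72 × 3.2) × 0.85 = 7303.8 / 230.40 × 0.85 ≈ 26.9 mL/min
|79.1 − 26.9| = 52.2 mL/min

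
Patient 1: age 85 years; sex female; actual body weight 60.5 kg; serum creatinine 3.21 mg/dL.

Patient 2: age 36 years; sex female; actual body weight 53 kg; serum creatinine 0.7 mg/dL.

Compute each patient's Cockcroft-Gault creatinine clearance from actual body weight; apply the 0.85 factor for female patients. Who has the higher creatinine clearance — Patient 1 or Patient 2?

Patient 2

Patient 1: CrCl = (140 − 85) × 60.5 / (72 × 3.21) × 0.85 = 3327.5 / 231.12 × 0.85 ≈ 12.2 mL/min
Patient 2: CrCl = (140 − 36) × 53 / (72 × 0.7) × 0.85 = 5512.0 / 50.40 × 0.85 ≈ 93.0 mL/min
12.2 vs 93.0 mL/min → Patient 2 is higher.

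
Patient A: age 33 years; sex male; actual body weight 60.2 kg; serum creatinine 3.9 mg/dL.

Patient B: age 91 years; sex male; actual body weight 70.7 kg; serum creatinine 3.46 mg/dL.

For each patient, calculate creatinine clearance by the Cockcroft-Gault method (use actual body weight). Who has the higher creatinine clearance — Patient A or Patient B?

Patient A

Patient A: CrCl = (140 − 33) × 60.2 / (72 × 3.9) = 6441.4 / 280.80 ≈ 22.9 mL/min
Patient B: CrCl = (140 − 91) × 70.7 / (72 × 3.46) = 3464.3 / 249.12 ≈ 13.9 mL/min
22.9 vs 13.9 mL/min → Patient A is higher.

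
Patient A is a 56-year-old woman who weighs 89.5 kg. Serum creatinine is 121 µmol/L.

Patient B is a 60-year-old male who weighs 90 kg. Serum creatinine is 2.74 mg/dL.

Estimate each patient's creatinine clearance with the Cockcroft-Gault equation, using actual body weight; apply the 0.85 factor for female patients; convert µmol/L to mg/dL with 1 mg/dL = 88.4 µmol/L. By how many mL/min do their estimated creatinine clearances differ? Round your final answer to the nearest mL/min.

28 mL/min

Patient A: SCr = 121 / 88.4 = 1.369 mg/dL
Patient A: CrCl = (140 − 56) × 89.5 / (72 × 1.369) × 0.85 = 7518.0 / 98.57 × 0.85 ≈ 64.8 mL/min
Patient B: CrCl = (140 − 60) × 90 / (72 × 2.74) = 7200.0 / 197.28 ≈ 36.5 mL/min
|64.8 − 36.5| = 28.3 mL/min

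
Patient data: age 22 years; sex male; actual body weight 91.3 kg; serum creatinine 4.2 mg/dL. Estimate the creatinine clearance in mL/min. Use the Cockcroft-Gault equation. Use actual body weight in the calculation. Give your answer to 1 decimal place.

CrCl = (140 − 22) × 91.3 / (72 × 4.2) = 10773.4 / 302.40 ≈ 35.6 mL/min

35.6 mL/min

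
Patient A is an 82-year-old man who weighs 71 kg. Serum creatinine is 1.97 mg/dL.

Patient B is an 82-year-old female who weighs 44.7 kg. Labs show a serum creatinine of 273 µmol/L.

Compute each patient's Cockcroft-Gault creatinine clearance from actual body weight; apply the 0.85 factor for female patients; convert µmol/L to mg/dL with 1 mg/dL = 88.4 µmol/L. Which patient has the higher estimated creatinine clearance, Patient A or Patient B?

Patient A

Patient A: CrCl = (140 − 82) × 71 / (72 × 1.97) = 4118.0 / 141.84 ≈ 29.0 mL/min
Patient B: SCr = 273 / 88.4 = 3.088 mg/dL
Patient B: CrCl = (140 − 82) × 44.7 / (72 × 3.088) × 0.85 = 2592.6 / 222.34 × 0.85 ≈ 9.9 mL/min
29.0 vs 9.9 mL/min → Patient A is higher.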